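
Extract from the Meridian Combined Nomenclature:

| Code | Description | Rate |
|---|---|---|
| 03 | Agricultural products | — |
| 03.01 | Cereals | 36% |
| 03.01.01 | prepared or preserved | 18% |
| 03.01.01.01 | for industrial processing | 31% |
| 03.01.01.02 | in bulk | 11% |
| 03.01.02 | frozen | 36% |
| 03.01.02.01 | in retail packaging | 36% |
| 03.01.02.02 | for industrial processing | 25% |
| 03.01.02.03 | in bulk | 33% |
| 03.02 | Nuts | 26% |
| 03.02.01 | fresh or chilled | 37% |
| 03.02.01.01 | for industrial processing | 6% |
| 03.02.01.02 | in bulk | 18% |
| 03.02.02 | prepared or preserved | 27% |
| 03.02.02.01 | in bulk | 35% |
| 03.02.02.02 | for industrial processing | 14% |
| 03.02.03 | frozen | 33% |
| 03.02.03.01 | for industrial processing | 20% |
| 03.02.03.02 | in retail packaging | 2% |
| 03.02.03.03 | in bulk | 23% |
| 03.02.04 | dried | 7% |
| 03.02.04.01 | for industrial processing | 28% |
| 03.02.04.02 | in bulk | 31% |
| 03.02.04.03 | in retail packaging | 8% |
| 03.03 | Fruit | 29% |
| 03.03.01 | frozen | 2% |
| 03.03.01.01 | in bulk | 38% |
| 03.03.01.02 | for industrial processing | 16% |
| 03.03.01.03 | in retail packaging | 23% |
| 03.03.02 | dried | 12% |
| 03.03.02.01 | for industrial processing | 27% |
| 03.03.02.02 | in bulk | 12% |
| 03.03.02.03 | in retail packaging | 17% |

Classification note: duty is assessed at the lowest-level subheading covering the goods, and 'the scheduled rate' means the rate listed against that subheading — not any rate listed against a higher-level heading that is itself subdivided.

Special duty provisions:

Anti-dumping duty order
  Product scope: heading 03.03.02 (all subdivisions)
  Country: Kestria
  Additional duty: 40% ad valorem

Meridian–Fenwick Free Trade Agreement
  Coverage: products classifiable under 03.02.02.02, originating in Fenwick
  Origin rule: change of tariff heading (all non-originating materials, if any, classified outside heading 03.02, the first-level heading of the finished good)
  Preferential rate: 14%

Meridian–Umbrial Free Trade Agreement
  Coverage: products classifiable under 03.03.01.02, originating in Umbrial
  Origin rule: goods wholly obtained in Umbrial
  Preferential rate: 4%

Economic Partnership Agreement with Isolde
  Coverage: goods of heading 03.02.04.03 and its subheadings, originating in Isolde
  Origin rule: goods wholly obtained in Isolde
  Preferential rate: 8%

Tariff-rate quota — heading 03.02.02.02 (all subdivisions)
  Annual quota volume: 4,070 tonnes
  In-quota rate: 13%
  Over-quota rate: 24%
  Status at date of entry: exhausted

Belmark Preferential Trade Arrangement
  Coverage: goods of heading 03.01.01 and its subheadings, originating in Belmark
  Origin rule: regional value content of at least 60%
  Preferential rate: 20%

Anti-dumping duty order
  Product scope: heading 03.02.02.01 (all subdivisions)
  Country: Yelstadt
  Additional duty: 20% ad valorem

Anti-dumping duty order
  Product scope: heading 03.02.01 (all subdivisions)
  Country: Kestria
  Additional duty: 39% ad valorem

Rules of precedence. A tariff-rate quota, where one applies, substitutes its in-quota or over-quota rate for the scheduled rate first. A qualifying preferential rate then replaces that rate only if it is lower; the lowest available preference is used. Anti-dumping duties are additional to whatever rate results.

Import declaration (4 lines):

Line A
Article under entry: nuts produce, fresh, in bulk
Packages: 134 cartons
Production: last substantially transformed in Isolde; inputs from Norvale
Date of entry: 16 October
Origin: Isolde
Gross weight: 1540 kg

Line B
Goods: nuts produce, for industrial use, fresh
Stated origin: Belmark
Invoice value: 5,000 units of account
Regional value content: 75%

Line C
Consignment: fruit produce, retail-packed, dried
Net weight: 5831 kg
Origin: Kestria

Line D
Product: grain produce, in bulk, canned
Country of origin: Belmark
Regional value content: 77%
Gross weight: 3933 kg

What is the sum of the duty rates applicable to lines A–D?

92%

Line A: nuts → 03.02; fresh → 03.02.01; in bulk → 03.02.01.02. Scheduled 18%. Isolde agreement on 03.02.04.03: 03.02.01.02 not covered. → 18%.
Line B: nuts → 03.02; fresh → 03.02.01; for industrial use → 03.02.01.01. Scheduled 6%. Belmark agreement on 03.01.01: 03.02.01.01 not covered. → 6%.
Line C: fruit → 03.03; dried → 03.03.02; retail-packed → 03.03.02.03. Scheduled 17%. anti-dumping (Kestria, 03.03.02): +40%; total 17% + 40% = 57%. → 57%.
Line D: grain → 03.01; canned → 03.01.01; in bulk → 03.01.01.02. Scheduled 11%. Belmark agreement on 03.01.01: RVC ≥ 60% → 20% available; preference 20% not lower than 11% → no reduction. → 11%.
Sum: 18% + 6% + 57% + 11% = 92%.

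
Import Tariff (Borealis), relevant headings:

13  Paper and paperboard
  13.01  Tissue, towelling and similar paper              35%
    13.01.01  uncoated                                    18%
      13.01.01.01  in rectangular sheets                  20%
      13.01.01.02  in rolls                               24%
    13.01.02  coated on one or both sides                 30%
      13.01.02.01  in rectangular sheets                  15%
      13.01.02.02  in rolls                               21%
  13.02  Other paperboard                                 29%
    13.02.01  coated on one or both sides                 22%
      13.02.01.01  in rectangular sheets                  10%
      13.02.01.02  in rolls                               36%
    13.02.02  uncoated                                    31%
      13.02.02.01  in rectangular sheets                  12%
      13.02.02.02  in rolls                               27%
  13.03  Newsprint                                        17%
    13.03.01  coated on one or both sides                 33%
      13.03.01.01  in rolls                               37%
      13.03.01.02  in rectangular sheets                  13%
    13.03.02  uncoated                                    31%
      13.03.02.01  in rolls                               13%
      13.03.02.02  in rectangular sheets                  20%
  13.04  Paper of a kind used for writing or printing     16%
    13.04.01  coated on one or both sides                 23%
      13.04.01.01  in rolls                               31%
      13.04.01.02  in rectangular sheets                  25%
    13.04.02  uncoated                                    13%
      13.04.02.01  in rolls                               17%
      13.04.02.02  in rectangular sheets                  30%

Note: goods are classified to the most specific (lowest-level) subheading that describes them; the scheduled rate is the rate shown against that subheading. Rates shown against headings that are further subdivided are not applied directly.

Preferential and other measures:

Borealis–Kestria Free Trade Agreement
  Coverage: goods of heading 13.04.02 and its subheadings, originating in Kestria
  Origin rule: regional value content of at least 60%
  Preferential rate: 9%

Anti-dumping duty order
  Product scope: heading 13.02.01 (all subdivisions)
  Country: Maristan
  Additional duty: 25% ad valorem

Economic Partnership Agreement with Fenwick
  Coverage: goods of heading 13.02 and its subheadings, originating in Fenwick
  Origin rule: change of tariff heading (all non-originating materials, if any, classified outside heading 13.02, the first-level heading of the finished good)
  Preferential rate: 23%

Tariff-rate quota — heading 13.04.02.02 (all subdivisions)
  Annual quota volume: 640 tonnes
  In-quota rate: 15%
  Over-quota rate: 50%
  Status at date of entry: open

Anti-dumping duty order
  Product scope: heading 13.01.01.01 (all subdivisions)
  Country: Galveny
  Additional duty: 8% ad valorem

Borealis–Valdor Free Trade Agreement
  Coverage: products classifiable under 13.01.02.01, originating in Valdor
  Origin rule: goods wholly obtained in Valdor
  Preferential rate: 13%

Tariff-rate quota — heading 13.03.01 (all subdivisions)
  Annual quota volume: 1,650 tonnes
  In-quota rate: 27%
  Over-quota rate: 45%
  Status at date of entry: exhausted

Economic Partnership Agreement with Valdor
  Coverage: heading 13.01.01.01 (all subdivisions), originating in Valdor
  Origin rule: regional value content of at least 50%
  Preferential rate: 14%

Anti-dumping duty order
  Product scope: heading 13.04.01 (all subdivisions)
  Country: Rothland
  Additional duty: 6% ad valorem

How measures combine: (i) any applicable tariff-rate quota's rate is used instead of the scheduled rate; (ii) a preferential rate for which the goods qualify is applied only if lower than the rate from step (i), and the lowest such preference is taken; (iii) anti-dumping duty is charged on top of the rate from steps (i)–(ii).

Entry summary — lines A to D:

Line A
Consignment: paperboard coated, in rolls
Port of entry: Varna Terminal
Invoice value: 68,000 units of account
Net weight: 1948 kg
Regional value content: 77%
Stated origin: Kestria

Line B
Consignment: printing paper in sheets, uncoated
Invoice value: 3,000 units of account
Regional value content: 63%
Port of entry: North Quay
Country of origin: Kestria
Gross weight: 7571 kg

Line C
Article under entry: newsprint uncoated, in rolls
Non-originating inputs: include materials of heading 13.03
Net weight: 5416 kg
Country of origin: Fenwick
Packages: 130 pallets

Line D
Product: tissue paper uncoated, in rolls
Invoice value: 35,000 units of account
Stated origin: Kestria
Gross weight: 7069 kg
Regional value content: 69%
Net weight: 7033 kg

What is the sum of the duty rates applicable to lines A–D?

Line A: paperboard → 13.02; coated → 13.02.01; in rolls → 13.02.01.02. Scheduled 36%. Kestria agreement on 13.04.02: 13.02.01.02 not covered. → 36%.
Line B: printing paper → 13.04; uncoated → 13.04.02; in sheets → 13.04.02.02. Scheduled 30%. quota on 13.04.02.02 open → in-quota 15%; Kestria agreement on 13.04.02: RVC ≥ 60% → 9% available; preferential 9%. → 9%.
Line C: newsprint → 13.03; uncoated → 13.03.02; in rolls → 13.03.02.01. Scheduled 13%. Fenwick agreement on 13.02: 13.03.02.01 not covered. → 13%.
Line D: tissue paper → 13.01; uncoated → 13.01.01; in rolls → 13.01.01.02. Scheduled 24%. Kestria agreement on 13.04.02: 13.01.01.02 not covered. → 24%.
Sum: 36% + 9% + 13% + 24% = 82%.

82%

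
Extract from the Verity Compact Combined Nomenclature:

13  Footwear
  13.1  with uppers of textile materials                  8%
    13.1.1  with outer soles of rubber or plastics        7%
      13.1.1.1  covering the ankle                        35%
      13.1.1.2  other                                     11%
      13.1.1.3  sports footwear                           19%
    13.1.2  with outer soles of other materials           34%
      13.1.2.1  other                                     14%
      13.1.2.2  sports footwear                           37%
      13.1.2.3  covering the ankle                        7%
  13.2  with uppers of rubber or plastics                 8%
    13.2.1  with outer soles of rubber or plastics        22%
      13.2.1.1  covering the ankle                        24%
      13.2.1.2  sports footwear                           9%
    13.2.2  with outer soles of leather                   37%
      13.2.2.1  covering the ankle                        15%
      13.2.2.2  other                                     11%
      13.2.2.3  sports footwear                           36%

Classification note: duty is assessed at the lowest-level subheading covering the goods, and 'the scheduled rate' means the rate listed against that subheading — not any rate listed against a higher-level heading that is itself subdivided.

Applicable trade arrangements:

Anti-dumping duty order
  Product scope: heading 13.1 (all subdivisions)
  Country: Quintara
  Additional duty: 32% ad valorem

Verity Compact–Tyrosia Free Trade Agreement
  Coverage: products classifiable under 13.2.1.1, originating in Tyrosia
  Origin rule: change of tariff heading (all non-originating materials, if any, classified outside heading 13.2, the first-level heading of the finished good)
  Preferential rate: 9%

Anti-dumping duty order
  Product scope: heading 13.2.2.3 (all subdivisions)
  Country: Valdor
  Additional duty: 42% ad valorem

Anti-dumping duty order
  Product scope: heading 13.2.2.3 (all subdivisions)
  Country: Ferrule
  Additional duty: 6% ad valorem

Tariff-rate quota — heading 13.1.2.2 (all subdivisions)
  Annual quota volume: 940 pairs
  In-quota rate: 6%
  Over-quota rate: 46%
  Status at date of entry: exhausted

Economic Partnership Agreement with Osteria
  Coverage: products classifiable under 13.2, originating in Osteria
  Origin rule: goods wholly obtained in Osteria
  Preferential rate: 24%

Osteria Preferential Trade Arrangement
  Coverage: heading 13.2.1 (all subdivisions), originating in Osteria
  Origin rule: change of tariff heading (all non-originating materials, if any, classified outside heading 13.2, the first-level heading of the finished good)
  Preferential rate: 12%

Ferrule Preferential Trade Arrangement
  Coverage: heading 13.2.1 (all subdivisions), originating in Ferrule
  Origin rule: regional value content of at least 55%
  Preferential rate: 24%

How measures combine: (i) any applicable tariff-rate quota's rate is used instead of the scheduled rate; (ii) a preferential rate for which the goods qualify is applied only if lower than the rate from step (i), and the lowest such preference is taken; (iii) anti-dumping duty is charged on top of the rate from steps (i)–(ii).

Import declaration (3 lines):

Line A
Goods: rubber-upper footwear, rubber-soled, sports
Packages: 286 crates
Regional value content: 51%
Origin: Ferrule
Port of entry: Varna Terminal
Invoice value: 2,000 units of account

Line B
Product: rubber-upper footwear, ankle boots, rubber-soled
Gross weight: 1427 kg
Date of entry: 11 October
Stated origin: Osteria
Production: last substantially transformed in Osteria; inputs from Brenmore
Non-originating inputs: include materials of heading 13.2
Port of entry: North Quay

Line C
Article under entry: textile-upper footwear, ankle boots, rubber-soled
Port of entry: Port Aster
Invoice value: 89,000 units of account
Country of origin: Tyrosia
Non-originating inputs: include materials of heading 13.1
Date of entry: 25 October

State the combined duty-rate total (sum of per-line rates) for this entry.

Line A: rubber-upper → 13.2; rubber-soled → 13.2.1; sports → 13.2.1.2. Scheduled 9%. Ferrule agreement on 13.2.1: RVC < 55%. → 9%.
Line B: rubber-upper → 13.2; rubber-soled → 13.2.1; ankle boots → 13.2.1.1. Scheduled 24%. Osteria agreement on 13.2: not wholly obtained; Osteria agreement on 13.2.1: CTH not met. → 24%.
Line C: textile-upper → 13.1; rubber-soled → 13.1.1; ankle boots → 13.1.1.1. Scheduled 35%. Tyrosia agreement on 13.2.1.1: 13.1.1.1 not covered. → 35%.
Sum: 9% + 24% + 35% = 68%.

68%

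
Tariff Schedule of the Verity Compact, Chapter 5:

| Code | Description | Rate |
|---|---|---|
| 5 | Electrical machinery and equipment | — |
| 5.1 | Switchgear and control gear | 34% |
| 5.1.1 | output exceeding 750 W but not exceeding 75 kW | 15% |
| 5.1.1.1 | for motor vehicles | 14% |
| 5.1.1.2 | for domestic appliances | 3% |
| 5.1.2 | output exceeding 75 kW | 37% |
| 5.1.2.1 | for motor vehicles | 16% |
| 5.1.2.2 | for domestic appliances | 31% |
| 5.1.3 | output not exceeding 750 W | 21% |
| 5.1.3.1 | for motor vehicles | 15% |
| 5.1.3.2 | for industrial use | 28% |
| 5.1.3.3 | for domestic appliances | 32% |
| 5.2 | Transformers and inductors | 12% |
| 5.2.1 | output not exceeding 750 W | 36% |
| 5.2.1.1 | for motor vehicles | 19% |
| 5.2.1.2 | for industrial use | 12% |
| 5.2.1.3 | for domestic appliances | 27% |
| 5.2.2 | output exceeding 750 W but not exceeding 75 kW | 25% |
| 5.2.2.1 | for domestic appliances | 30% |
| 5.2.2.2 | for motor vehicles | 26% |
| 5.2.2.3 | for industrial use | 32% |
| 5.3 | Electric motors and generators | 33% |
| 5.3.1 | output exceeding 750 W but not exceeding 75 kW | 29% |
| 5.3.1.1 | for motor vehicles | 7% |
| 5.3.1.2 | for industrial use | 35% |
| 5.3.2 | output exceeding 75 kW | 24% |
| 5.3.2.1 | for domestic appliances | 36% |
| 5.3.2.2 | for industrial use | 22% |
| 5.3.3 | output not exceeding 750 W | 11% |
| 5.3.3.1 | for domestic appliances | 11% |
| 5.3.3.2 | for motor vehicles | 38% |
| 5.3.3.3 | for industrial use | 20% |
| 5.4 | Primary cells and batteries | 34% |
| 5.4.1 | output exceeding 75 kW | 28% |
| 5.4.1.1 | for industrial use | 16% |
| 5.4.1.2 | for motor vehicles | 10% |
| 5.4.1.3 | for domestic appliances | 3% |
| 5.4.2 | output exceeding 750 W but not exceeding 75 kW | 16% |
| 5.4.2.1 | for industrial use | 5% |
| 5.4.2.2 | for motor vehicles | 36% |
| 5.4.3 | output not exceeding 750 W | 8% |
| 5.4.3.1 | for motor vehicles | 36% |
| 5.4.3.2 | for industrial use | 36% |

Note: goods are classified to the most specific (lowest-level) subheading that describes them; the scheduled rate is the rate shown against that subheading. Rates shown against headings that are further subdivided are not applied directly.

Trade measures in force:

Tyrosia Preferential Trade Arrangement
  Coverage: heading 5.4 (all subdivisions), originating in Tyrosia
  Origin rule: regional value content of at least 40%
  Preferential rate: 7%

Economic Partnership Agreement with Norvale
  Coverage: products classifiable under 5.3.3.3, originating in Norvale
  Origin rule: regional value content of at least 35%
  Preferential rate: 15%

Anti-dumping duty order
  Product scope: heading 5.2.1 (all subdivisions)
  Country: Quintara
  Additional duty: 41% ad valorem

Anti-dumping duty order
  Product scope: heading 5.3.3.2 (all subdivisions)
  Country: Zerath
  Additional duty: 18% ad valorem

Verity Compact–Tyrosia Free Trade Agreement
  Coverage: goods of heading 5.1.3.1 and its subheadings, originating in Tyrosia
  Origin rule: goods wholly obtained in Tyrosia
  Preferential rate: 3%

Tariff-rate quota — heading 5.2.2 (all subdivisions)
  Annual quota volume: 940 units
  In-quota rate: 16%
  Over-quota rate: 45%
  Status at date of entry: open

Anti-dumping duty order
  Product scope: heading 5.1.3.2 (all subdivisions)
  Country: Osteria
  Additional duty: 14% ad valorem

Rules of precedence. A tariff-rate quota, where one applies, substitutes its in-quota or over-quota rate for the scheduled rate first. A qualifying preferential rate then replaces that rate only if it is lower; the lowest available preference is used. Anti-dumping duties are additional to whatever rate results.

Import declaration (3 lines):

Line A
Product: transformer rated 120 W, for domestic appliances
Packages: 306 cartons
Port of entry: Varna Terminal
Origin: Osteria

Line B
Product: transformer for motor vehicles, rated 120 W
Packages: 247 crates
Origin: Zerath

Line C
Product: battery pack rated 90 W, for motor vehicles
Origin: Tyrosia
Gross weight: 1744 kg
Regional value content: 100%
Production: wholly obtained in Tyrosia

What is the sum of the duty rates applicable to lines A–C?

Line A: transformer → 5.2; rated 120 W → 5.2.1; for domestic appliances → 5.2.1.3. Scheduled 27%. No special measure applies. → 27%.
Line B: transformer → 5.2; rated 120 W → 5.2.1; for motor vehicles → 5.2.1.1. Scheduled 19%. No special measure applies. → 19%.
Line C: battery pack → 5.4; rated 90 W → 5.4.3; for motor vehicles → 5.4.3.1. Scheduled 36%. Tyrosia agreement on 5.4: RVC ≥ 40% → 7% available; Tyrosia agreement on 5.1.3.1: 5.4.3.1 not covered; preferential 7%. → 7%.
Sum: 27% + 19% + 7% = 53%.

53%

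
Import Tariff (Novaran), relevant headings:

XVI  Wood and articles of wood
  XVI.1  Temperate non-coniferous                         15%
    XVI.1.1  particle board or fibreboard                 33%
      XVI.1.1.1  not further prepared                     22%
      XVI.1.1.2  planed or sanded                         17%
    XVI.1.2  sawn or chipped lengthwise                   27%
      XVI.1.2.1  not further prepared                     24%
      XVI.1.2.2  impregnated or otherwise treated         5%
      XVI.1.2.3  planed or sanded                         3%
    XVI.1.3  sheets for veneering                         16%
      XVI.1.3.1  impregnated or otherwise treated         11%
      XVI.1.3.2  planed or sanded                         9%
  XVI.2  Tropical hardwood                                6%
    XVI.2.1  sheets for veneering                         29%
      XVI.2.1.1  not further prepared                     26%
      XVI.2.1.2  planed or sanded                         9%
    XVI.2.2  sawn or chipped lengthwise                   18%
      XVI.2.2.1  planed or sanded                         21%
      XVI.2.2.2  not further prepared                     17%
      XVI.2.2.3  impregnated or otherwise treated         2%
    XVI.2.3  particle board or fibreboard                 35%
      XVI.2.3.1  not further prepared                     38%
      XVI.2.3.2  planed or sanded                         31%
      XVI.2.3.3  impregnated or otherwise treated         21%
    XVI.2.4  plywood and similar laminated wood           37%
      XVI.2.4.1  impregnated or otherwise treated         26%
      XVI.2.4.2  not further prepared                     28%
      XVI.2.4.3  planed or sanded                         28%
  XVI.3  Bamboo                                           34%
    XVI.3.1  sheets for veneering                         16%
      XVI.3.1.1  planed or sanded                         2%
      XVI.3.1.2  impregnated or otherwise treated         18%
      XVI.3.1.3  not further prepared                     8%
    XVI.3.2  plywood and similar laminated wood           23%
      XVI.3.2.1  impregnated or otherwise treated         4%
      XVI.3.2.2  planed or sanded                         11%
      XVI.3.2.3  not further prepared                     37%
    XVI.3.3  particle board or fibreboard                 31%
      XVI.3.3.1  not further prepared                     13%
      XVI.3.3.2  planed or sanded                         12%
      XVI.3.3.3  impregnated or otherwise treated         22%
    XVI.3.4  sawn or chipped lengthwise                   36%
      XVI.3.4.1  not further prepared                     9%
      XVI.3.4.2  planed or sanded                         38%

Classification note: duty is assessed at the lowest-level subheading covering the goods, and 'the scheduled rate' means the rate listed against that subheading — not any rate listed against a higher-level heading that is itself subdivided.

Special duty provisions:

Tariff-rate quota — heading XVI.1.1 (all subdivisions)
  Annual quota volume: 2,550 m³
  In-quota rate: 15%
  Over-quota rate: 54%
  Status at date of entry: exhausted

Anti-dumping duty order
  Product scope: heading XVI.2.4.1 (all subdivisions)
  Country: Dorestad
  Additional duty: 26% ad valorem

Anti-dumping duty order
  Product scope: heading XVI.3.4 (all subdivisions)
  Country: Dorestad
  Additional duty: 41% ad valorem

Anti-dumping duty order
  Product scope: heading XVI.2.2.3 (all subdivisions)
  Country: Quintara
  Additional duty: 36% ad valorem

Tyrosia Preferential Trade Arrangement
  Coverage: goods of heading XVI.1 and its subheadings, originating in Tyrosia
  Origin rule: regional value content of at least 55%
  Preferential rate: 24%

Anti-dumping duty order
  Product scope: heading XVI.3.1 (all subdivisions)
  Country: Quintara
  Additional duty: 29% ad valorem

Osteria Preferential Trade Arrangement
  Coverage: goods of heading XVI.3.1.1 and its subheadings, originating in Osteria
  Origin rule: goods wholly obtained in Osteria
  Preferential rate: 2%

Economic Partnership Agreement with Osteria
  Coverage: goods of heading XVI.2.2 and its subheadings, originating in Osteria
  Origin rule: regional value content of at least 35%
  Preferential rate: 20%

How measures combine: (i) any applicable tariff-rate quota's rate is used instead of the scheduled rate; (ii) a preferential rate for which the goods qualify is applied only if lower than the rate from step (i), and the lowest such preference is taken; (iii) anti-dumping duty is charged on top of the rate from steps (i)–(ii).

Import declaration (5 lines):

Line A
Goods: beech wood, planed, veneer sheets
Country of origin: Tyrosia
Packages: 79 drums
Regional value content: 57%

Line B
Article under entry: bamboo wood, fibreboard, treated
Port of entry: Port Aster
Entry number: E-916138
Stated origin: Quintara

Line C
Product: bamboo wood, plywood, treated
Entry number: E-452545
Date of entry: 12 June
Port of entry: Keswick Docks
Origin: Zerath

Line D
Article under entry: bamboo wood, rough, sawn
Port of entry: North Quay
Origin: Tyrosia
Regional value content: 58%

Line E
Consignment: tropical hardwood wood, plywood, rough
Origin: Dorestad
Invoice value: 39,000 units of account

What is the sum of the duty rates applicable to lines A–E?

72%

Line A: beech → XVI.1; veneer sheets → XVI.1.3; planed → XVI.1.3.2. Scheduled 9%. Tyrosia agreement on XVI.1: RVC ≥ 55% → 24% available; preference 24% not lower than 9% → no reduction. → 9%.
Line B: bamboo → XVI.3; fibreboard → XVI.3.3; treated → XVI.3.3.3. Scheduled 22%. No special measure applies. → 22%.
Line C: bamboo → XVI.3; plywood → XVI.3.2; treated → XVI.3.2.1. Scheduled 4%. No special measure applies. → 4%.
Line D: bamboo → XVI.3; sawn → XVI.3.4; rough → XVI.3.4.1. Scheduled 9%. Tyrosia agreement on XVI.1: XVI.3.4.1 not covered. → 9%.
Line E: tropical hardwood → XVI.2; plywood → XVI.2.4; rough → XVI.2.4.2. Scheduled 28%. No special measure applies. → 28%.
Sum: 9% + 22% + 4% + 9% + 28% = 72%.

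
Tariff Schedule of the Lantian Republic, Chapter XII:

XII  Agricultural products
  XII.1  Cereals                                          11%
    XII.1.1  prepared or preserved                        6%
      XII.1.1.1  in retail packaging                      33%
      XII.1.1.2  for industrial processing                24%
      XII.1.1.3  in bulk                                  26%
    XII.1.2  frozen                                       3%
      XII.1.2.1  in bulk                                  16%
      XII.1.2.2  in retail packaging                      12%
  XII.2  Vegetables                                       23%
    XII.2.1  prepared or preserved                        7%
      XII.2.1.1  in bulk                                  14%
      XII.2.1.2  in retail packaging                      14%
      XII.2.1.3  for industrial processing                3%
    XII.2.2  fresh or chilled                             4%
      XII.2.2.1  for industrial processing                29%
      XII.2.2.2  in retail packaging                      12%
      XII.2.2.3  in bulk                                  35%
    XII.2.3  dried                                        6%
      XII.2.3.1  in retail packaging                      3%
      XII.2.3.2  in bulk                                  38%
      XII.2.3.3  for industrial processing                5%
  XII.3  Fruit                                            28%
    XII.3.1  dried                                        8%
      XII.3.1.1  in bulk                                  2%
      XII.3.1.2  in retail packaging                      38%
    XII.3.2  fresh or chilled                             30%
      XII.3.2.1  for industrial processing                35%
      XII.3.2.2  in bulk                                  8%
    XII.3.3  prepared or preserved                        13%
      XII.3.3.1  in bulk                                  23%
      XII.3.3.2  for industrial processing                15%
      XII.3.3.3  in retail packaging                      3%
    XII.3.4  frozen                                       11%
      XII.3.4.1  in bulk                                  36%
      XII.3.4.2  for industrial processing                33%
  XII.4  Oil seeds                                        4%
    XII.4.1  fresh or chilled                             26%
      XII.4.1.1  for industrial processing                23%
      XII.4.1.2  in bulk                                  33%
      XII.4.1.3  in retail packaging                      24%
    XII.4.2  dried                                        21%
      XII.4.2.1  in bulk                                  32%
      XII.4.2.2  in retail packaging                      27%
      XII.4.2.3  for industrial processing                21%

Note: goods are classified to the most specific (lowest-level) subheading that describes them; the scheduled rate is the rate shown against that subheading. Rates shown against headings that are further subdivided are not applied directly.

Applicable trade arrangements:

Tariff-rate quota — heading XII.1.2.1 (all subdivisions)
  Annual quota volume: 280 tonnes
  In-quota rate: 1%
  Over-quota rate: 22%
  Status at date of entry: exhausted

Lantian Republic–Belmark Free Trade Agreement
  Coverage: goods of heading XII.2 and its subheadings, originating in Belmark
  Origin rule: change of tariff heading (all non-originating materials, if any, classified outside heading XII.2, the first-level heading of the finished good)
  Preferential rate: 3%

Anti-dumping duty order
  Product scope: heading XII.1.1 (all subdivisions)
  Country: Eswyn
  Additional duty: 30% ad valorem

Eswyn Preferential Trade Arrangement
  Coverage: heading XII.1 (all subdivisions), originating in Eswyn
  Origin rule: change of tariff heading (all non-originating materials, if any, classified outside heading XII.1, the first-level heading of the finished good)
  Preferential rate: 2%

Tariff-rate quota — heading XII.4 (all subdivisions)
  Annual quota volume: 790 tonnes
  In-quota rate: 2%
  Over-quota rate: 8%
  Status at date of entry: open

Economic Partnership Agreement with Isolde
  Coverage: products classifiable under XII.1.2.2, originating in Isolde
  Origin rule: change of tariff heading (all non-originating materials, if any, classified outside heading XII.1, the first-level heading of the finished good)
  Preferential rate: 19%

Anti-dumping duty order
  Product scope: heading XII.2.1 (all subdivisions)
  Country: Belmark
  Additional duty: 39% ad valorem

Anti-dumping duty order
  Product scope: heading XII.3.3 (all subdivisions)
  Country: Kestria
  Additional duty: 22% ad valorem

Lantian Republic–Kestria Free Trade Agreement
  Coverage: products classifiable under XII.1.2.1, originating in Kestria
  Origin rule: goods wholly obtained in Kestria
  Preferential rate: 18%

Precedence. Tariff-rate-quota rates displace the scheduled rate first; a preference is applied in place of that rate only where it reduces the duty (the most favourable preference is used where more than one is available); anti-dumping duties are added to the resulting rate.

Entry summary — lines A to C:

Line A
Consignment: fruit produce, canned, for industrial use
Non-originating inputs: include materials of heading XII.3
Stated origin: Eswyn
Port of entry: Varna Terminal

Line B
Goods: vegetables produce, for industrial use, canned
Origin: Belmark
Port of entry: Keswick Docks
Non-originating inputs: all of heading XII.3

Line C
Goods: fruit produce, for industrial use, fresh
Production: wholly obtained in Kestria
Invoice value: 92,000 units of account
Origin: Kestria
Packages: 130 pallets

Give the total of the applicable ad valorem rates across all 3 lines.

Line A: fruit → XII.3; canned → XII.3.3; for industrial use → XII.3.3.2. Scheduled 15%. Eswyn agreement on XII.1: XII.3.3.2 not covered. → 15%.
Line B: vegetables → XII.2; canned → XII.2.1; for industrial use → XII.2.1.3. Scheduled 3%. Belmark agreement on XII.2: CTH met → 3% available; preference 3% not lower than 3% → no reduction; anti-dumping (Belmark, XII.2.1): +39%; total 3% + 39% = 42%. → 42%.
Line C: fruit → XII.3; fresh → XII.3.2; for industrial use → XII.3.2.1. Scheduled 35%. Kestria agreement on XII.1.2.1: XII.3.2.1 not covered. → 35%.
Sum: 15% + 42% + 35% = 92%.

92%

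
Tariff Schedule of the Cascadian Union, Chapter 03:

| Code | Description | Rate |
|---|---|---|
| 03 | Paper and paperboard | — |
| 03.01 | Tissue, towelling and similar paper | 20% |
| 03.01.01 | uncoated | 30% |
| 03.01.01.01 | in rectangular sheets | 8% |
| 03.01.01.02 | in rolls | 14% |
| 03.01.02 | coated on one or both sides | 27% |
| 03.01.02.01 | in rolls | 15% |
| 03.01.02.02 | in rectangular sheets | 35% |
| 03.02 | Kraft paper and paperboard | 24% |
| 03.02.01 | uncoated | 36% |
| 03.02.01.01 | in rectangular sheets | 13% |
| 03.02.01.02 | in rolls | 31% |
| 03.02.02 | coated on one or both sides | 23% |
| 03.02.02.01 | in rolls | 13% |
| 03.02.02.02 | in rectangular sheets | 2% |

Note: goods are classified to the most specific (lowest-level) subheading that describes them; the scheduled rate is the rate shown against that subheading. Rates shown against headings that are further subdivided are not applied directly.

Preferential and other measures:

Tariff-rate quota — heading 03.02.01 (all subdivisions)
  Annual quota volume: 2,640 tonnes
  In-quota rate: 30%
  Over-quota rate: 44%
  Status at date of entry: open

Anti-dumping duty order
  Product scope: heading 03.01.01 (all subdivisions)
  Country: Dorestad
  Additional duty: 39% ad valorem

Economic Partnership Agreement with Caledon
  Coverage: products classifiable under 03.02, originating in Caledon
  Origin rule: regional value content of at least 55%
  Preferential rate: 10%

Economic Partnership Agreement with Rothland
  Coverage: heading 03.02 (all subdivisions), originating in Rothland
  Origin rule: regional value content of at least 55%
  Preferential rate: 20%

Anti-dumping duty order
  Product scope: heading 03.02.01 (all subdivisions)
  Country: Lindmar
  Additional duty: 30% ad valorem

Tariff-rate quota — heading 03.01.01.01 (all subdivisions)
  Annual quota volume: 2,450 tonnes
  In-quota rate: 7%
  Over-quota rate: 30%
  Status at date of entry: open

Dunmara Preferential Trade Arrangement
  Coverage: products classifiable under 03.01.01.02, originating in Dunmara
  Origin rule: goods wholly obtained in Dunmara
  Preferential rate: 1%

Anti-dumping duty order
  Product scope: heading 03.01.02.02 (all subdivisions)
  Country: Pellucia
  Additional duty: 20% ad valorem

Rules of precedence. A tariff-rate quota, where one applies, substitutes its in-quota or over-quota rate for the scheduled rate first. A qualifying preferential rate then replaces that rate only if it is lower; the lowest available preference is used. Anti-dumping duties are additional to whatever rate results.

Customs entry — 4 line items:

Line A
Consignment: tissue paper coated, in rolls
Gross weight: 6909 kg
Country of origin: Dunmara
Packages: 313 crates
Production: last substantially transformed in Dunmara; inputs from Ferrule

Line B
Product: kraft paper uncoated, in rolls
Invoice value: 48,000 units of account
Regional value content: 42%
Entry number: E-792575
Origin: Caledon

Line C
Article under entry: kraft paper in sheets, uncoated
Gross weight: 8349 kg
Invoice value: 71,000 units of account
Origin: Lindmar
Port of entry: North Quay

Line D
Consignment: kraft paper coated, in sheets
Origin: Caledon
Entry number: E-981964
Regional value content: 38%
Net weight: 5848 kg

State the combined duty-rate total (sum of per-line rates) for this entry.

107%

Line A: tissue paper → 03.01; coated → 03.01.02; in rolls → 03.01.02.01. Scheduled 15%. Dunmara agreement on 03.01.01.02: 03.01.02.01 not covered. → 15%.
Line B: kraft paper → 03.02; uncoated → 03.02.01; in rolls → 03.02.01.02. Scheduled 31%. quota on 03.02.01 open → in-quota 30%; Caledon agreement on 03.02: RVC < 55%. → 30%.
Line C: kraft paper → 03.02; uncoated → 03.02.01; in sheets → 03.02.01.01. Scheduled 13%. quota on 03.02.01 open → in-quota 30%; anti-dumping (Lindmar, 03.02.01): +30%; total 30% + 30% = 60%. → 60%.
Line D: kraft paper → 03.02; coated → 03.02.02; in sheets → 03.02.02.02. Scheduled 2%. Caledon agreement on 03.02: RVC < 55%. → 2%.
Sum: 15% + 30% + 60% + 2% = 107%.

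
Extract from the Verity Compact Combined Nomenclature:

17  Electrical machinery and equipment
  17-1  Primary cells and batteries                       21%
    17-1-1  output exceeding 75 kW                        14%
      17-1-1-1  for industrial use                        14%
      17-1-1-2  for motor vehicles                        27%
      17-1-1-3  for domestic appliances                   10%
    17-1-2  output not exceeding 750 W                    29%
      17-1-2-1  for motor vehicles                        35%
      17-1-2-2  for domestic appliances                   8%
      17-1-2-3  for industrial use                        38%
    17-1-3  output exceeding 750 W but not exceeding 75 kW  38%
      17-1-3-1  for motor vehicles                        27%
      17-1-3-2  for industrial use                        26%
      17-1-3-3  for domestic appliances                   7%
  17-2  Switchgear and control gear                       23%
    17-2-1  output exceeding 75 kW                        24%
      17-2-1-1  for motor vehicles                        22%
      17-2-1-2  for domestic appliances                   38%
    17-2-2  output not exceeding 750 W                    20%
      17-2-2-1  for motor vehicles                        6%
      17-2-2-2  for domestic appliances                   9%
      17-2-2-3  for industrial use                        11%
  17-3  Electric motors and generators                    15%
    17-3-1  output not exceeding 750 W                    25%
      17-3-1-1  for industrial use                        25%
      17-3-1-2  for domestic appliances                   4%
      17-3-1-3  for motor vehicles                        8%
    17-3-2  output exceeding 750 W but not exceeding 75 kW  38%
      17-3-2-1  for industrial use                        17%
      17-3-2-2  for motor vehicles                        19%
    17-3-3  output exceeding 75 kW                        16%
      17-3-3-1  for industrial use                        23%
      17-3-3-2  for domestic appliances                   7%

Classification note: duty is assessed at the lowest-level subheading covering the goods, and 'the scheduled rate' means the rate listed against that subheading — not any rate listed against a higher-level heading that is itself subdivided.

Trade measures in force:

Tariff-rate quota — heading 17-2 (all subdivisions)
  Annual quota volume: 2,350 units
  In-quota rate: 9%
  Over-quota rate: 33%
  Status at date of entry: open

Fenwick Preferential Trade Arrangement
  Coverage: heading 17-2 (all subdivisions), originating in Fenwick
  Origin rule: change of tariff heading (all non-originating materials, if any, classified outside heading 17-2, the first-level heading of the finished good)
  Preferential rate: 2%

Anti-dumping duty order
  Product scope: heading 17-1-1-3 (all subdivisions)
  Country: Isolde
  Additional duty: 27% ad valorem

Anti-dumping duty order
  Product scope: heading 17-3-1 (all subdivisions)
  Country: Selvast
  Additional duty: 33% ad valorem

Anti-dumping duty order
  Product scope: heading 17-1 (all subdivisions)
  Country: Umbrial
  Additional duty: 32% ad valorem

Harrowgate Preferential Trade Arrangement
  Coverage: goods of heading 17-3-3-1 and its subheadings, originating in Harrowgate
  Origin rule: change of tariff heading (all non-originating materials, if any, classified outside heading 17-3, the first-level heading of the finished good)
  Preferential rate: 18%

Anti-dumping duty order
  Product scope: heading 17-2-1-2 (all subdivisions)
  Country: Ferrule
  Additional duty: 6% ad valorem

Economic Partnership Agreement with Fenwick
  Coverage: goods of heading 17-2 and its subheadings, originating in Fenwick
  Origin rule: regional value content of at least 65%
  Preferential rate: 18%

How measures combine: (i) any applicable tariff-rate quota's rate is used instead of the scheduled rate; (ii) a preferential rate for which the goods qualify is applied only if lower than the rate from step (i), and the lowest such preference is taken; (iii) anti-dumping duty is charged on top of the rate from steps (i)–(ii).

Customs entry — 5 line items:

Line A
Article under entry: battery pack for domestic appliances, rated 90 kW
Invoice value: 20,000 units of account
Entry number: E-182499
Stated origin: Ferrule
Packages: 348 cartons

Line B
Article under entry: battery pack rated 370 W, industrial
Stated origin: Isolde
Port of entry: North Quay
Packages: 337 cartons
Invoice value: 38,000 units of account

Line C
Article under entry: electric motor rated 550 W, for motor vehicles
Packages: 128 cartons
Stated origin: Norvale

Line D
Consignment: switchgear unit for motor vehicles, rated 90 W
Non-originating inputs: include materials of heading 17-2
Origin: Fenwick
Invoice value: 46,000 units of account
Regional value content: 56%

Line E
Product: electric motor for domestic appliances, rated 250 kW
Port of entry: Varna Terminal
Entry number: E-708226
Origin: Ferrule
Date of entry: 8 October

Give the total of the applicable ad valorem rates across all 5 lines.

72%

Line A: battery pack → 17-1; rated 90 kW → 17-1-1; for domestic appliances → 17-1-1-3. Scheduled 10%. No special measure applies. → 10%.
Line B: battery pack → 17-1; rated 370 W → 17-1-2; industrial → 17-1-2-3. Scheduled 38%. No special measure applies. → 38%.
Line C: electric motor → 17-3; rated 550 W → 17-3-1; for motor vehicles → 17-3-1-3. Scheduled 8%. No special measure applies. → 8%.
Line D: switchgear unit → 17-2; rated 90 W → 17-2-2; for motor vehicles → 17-2-2-1. Scheduled 6%. quota on 17-2 open → in-quota 9%; Fenwick agreement on 17-2: CTH not met; Fenwick agreement on 17-2: RVC < 65%. → 9%.
Line E: electric motor → 17-3; rated 250 kW → 17-3-3; for domestic appliances → 17-3-3-2. Scheduled 7%. No special measure applies. → 7%.
Sum: 10% + 38% + 8% + 9% + 7% = 72%.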